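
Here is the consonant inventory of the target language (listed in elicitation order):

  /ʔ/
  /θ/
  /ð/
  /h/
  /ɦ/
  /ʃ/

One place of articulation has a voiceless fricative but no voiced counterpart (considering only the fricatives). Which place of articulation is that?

dental: voiceless /θ/, voiced /ð/.
postalveolar: voiceless /ʃ/, voiced —.
glottal: voiceless /h/, voiced /ɦ/.
Every place of articulation has a voiced member except postalveolar, where /ʒ/ would be expected.

postalveolar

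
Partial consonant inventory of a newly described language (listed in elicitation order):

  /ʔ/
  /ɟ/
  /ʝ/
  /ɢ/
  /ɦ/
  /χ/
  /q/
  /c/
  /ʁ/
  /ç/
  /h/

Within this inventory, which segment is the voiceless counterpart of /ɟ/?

/ɟ/ is a voiced palatal stop.
The voiceless counterpart is a voiceless palatal stop — in this inventory, /c/.

/c/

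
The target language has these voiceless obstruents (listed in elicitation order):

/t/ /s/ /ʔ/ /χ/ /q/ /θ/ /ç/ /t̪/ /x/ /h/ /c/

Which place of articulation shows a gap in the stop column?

place of articulation  stop      fricative
dental            t̪        θ       
alveolar          t         s       
palatal           c         ç       
velar             —         x       
uvular            q         χ       
glottal           ʔ         h       
Every place of articulation has a stop member except velar, where /k/ would be expected.

velar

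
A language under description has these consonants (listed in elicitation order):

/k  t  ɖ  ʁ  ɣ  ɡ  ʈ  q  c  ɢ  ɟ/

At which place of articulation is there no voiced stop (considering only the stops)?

Voiceless: /t/ (alveolar), /ʈ/ (retroflex), /c/ (palatal), /k/ (velar), /q/ (uvular).
Voiced: /ɖ/ (retroflex), /ɟ/ (palatal), /ɡ/ (velar), /ɢ/ (uvular).
Every place of articulation has a voiced member except alveolar, where /d/ would be expected.

alveolar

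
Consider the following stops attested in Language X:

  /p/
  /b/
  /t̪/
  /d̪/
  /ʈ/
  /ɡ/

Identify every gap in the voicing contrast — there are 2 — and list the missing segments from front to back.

/ɖ/, /k/

Voiceless: /p/ (bilabial), /t̪/ (dental), /ʈ/ (retroflex).
Voiced: /b/ (bilabial), /d̪/ (dental), /ɡ/ (velar).
Gaps, from front to back: retroflex lacks voiced (/ɖ/); velar lacks voiceless (/k/).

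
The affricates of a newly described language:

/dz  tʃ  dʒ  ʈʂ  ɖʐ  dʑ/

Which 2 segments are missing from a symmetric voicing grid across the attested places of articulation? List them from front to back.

alveolar: voiceless —, voiced /dz/.
postalveolar: voiceless /tʃ/, voiced /dʒ/.
retroflex: voiceless /ʈʂ/, voiced /ɖʐ/.
alveolo-palatal: voiceless —, voiced /dʑ/.
Gaps, from front to back: alveolar lacks voiceless (/ts/); alveolo-palatal lacks voiceless (/tɕ/).

/ts/, /tɕ/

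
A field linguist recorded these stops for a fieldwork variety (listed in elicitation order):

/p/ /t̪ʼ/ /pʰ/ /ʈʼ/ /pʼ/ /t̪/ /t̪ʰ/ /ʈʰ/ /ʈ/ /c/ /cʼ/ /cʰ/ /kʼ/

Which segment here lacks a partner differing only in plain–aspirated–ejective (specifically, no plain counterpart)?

Bilabial: /p/ ~ /pʰ/ ~ /pʼ/
Dental: /t̪/ ~ /t̪ʰ/ ~ /t̪ʼ/
Retroflex: /ʈ/ ~ /ʈʰ/ ~ /ʈʼ/
Palatal: /c/ ~ /cʰ/ ~ /cʼ/
Velar: only /kʼ/ (ejective); no plain partner.
So /kʼ/ is the unpaired segment.

/kʼ/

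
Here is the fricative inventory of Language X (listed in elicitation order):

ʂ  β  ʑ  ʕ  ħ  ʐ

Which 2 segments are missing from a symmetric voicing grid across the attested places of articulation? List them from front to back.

bilabial: voiceless —, voiced /β/.
retroflex: voiceless /ʂ/, voiced /ʐ/.
alveolo-palatal: voiceless —, voiced /ʑ/.
pharyngeal: voiceless /ħ/, voiced /ʕ/.
Gaps, from front to back: bilabial lacks voiceless (/ɸ/); alveolo-palatal lacks voiceless (/ɕ/).

/ɸ/, /ɕ/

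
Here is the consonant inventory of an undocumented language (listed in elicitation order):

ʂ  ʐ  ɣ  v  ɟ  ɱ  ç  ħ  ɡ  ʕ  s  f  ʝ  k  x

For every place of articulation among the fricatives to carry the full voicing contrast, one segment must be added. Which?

/z/

labiodental: voiceless /f/, voiced /v/.
alveolar: voiceless /s/, voiced —.
retroflex: voiceless /ʂ/, voiced /ʐ/.
palatal: voiceless /ç/, voiced /ʝ/.
velar: voiceless /x/, voiced /ɣ/.
pharyngeal: voiceless /ħ/, voiced /ʕ/.
The alveolar row has no voiced member, so the gap is the voiced alveolar fricative /z/.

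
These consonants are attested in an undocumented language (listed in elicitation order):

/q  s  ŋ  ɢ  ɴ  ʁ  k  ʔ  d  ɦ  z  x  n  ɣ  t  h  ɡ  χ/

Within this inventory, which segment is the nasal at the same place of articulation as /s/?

/n/

/s/ is a voiceless alveolar fricative.
The nasal at the same place is an alveolar nasal — in this inventory, /n/.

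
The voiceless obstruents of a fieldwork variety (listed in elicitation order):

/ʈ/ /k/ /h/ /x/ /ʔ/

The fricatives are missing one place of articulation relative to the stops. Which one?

retroflex: stop /ʈ/, fricative —.
velar: stop /k/, fricative /x/.
glottal: stop /ʔ/, fricative /h/.
Every place of articulation has a fricative member except retroflex, where /ʂ/ would be expected.

retroflex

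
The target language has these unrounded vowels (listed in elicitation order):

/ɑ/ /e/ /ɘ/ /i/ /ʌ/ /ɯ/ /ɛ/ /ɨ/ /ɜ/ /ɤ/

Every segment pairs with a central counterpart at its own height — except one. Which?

/ɑ/

High: /i/ ~ /ɨ/ ~ /ɯ/
High-mid: /e/ ~ /ɘ/ ~ /ɤ/
Low-mid: /ɛ/ ~ /ɜ/ ~ /ʌ/
Low: only /ɑ/ (back); no central partner.
So /ɑ/ is the unpaired segment.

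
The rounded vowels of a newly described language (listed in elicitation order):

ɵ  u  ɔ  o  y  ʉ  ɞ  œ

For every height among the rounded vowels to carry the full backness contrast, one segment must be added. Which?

Front: /y/ (high), /œ/ (low-mid).
Central: /ʉ/ (high), /ɵ/ (high-mid), /ɞ/ (low-mid).
Back: /u/ (high), /o/ (high-mid), /ɔ/ (low-mid).
The high-mid row has no front member, so the gap is the high-mid front rounded vowel /ø/.

/ø/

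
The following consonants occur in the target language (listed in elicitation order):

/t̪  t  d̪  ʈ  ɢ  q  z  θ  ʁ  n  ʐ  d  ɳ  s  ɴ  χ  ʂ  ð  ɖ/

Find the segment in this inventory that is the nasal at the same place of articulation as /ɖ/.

/ɖ/ is a voiced retroflex stop.
The nasal at the same place is a retroflex nasal — in this inventory, /ɳ/.

/ɳ/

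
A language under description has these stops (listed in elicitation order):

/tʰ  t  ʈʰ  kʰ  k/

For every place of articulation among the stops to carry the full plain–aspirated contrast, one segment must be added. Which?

Plain: /t/ (alveolar), /k/ (velar).
Aspirated: /tʰ/ (alveolar), /ʈʰ/ (retroflex), /kʰ/ (velar).
The retroflex row has no plain member, so the gap is the plain retroflex stop /ʈ/.

/ʈ/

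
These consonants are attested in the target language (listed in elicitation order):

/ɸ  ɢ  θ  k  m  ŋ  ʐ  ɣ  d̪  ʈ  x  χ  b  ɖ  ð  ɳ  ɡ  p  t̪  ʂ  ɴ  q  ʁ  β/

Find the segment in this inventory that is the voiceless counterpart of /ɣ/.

/ɣ/ is a voiced velar fricative.
The voiceless counterpart is a voiceless velar fricative — in this inventory, /x/.

/x/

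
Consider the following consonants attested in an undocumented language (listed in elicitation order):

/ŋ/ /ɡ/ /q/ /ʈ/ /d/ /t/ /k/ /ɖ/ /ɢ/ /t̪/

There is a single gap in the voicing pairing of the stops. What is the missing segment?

/d̪/

place of articulation  voiceless  voiced  
dental            t̪        —       
alveolar          t         d       
retroflex         ʈ         ɖ       
velar             k         ɡ       
uvular            q         ɢ       
The dental row has no voiced member, so the gap is the voiced dental stop /d̪/.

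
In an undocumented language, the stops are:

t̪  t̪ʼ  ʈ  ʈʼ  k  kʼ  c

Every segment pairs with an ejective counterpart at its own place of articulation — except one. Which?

/c/

Dental: /t̪/ ~ /t̪ʼ/
Retroflex: /ʈ/ ~ /ʈʼ/
Velar: /k/ ~ /kʼ/
Palatal: only /c/ (plain); no ejective partner.
So /c/ is the unpaired segment.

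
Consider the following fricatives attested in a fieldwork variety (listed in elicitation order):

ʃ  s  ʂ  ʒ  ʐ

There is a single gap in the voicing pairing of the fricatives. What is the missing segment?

/z/

place of articulation  voiceless  voiced  
alveolar          s         —       
postalveolar      ʃ         ʒ       
retroflex         ʂ         ʐ       
The alveolar row has no voiced member, so the gap is the voiced alveolar fricative /z/.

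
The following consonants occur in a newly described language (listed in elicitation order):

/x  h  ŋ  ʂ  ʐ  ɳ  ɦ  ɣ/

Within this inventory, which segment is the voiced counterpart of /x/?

/x/ is a voiceless velar fricative.
The voiced counterpart is a voiced velar fricative — in this inventory, /ɣ/.

/ɣ/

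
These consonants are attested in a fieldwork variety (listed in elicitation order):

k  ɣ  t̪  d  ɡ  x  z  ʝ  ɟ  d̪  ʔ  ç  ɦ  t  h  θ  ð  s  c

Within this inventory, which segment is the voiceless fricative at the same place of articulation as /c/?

/ç/

/c/ is a voiceless palatal stop.
The voiceless fricative at the same place is a voiceless palatal fricative — in this inventory, /ç/.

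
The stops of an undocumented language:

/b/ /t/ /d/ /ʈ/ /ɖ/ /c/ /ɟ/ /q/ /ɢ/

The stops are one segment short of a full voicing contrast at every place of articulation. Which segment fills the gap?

bilabial: voiceless —, voiced /b/.
alveolar: voiceless /t/, voiced /d/.
retroflex: voiceless /ʈ/, voiced /ɖ/.
palatal: voiceless /c/, voiced /ɟ/.
uvular: voiceless /q/, voiced /ɢ/.
The bilabial row has no voiceless member, so the gap is the voiceless bilabial stop /p/.

/p/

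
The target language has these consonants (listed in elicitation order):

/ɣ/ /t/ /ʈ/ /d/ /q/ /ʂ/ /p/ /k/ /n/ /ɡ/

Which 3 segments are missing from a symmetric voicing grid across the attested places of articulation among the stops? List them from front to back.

/b/, /ɖ/, /ɢ/

place of articulation  voiceless  voiced  
bilabial          p         —       
alveolar          t         d       
retroflex         ʈ         —       
velar             k         ɡ       
uvular            q         —       
Gaps, from front to back: bilabial lacks voiced (/b/); retroflex lacks voiced (/ɖ/); uvular lacks voiced (/ɢ/).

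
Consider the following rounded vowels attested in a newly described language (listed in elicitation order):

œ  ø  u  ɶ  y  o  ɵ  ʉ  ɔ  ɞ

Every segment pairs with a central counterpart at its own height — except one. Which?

High: /y/ ~ /ʉ/ ~ /u/
High-mid: /ø/ ~ /ɵ/ ~ /o/
Low-mid: /œ/ ~ /ɞ/ ~ /ɔ/
Low: only /ɶ/ (front); no central partner.
So /ɶ/ is the unpaired segment.

/ɶ/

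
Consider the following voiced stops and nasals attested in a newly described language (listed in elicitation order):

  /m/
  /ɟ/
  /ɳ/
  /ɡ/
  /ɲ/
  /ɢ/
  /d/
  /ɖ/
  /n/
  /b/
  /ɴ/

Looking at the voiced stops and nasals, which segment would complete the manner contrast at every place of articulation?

bilabial: oral stop /b/, nasal /m/.
alveolar: oral stop /d/, nasal /n/.
retroflex: oral stop /ɖ/, nasal /ɳ/.
palatal: oral stop /ɟ/, nasal /ɲ/.
velar: oral stop /ɡ/, nasal —.
uvular: oral stop /ɢ/, nasal /ɴ/.
The velar row has no nasal member, so the gap is the velar nasal /ŋ/.

/ŋ/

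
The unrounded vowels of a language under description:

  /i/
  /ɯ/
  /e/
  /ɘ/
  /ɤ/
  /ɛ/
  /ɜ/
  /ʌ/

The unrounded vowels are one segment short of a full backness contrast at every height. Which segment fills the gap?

/ɨ/

height            front     central   back    
high              i         —         ɯ       
high-mid          e         ɘ         ɤ       
low-mid           ɛ         ɜ         ʌ       
The high row has no central member, so the gap is the high central unrounded vowel /ɨ/.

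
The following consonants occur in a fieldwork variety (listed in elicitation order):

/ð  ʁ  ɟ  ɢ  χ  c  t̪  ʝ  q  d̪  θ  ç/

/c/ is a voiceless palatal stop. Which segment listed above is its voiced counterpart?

/ɟ/

The voiced counterpart is a voiced palatal stop — in this inventory, /ɟ/.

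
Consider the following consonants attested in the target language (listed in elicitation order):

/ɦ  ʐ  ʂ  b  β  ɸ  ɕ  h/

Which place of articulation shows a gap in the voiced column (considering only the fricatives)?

bilabial: voiceless /ɸ/, voiced /β/.
retroflex: voiceless /ʂ/, voiced /ʐ/.
alveolo-palatal: voiceless /ɕ/, voiced —.
glottal: voiceless /h/, voiced /ɦ/.
Every place of articulation has a voiced member except alveolo-palatal, where /ʑ/ would be expected.

alveolo-palatal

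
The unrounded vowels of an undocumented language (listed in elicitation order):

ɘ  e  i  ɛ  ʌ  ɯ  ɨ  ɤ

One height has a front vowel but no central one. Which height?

low-mid

height            front     central   back    
high              i         ɨ         ɯ       
high-mid          e         ɘ         ɤ       
low-mid           ɛ         —         ʌ       
Every height has a central member except low-mid, where /ɜ/ would be expected.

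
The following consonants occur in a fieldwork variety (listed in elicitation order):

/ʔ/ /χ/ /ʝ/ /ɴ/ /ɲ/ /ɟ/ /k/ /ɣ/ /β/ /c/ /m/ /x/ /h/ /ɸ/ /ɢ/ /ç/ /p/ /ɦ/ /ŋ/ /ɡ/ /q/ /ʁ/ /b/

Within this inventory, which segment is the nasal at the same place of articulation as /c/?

/c/ is a voiceless palatal stop.
The nasal at the same place is a palatal nasal — in this inventory, /ɲ/.

/ɲ/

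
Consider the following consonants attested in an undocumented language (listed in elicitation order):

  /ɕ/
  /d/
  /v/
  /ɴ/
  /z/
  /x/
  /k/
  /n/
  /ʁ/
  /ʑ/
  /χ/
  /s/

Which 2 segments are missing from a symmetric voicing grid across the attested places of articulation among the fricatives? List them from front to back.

labiodental: voiceless —, voiced /v/.
alveolar: voiceless /s/, voiced /z/.
alveolo-palatal: voiceless /ɕ/, voiced /ʑ/.
velar: voiceless /x/, voiced —.
uvular: voiceless /χ/, voiced /ʁ/.
Gaps, from front to back: labiodental lacks voiceless (/f/); velar lacks voiced (/ɣ/).

/f/, /ɣ/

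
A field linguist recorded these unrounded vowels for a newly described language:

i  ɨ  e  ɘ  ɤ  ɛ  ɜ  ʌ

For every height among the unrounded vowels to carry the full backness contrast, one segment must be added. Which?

high: front /i/, central /ɨ/, back —.
high-mid: front /e/, central /ɘ/, back /ɤ/.
low-mid: front /ɛ/, central /ɜ/, back /ʌ/.
The high row has no back member, so the gap is the high back unrounded vowel /ɯ/.

/ɯ/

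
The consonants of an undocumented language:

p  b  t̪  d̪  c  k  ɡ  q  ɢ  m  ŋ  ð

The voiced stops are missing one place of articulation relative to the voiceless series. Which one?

Voiceless: /p/ (bilabial), /t̪/ (dental), /c/ (palatal), /k/ (velar), /q/ (uvular).
Voiced: /b/ (bilabial), /d̪/ (dental), /ɡ/ (velar), /ɢ/ (uvular).
Every place of articulation has a voiced member except palatal, where /ɟ/ would be expected.

palatal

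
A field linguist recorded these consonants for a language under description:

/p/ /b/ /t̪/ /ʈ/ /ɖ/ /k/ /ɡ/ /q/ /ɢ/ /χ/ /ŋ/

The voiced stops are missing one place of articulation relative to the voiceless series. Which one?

place of articulation  voiceless  voiced  
bilabial          p         b       
dental            t̪        —       
retroflex         ʈ         ɖ       
velar             k         ɡ       
uvular            q         ɢ       
Every place of articulation has a voiced member except dental, where /d̪/ would be expected.

dental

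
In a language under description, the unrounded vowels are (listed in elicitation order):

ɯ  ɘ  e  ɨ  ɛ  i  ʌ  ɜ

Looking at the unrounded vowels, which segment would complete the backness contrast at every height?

/ɤ/

Front: /i/ (high), /e/ (high-mid), /ɛ/ (low-mid).
Central: /ɨ/ (high), /ɘ/ (high-mid), /ɜ/ (low-mid).
Back: /ɯ/ (high), /ʌ/ (low-mid).
The high-mid row has no back member, so the gap is the high-mid back unrounded vowel /ɤ/.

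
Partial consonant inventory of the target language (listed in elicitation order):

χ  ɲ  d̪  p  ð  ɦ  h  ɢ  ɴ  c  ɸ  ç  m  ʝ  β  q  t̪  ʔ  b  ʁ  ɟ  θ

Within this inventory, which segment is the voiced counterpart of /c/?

/ɟ/

/c/ is a voiceless palatal stop.
The voiced counterpart is a voiced palatal stop — in this inventory, /ɟ/.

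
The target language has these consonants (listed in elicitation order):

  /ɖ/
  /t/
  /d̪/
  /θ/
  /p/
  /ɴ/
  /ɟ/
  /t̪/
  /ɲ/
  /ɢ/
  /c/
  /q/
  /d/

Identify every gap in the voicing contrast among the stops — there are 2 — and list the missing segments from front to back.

/b/, /ʈ/

bilabial: voiceless /p/, voiced —.
dental: voiceless /t̪/, voiced /d̪/.
alveolar: voiceless /t/, voiced /d/.
retroflex: voiceless —, voiced /ɖ/.
palatal: voiceless /c/, voiced /ɟ/.
uvular: voiceless /q/, voiced /ɢ/.
Gaps, from front to back: bilabial lacks voiced (/b/); retroflex lacks voiceless (/ʈ/).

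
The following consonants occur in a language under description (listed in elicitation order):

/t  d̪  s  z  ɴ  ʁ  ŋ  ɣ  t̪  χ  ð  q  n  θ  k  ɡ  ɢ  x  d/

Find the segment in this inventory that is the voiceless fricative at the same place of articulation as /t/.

/s/

/t/ is a voiceless alveolar stop.
The voiceless fricative at the same place is a voiceless alveolar fricative — in this inventory, /s/.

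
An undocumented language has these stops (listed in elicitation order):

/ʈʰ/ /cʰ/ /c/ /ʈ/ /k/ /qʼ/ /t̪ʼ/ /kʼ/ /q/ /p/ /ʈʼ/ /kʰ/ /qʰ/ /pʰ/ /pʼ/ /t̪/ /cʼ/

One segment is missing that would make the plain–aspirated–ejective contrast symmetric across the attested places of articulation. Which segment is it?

/t̪ʰ/

place of articulation  plain     aspirated  ejective
bilabial          p         pʰ        pʼ      
dental            t̪        —         t̪ʼ     
retroflex         ʈ         ʈʰ        ʈʼ      
palatal           c         cʰ        cʼ      
velar             k         kʰ        kʼ      
uvular            q         qʰ        qʼ      
The dental row has no aspirated member, so the gap is the aspirated dental stop /t̪ʰ/.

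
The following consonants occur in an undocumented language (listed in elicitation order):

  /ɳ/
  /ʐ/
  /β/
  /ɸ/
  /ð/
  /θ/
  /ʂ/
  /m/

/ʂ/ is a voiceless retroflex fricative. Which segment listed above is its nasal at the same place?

/ɳ/

The nasal at the same place is a retroflex nasal — in this inventory, /ɳ/.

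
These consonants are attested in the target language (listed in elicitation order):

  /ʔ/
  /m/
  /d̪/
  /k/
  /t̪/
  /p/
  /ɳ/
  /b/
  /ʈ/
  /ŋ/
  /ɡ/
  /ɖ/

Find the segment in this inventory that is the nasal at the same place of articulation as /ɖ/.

/ɖ/ is a voiced retroflex stop.
The nasal at the same place is a retroflex nasal — in this inventory, /ɳ/.

/ɳ/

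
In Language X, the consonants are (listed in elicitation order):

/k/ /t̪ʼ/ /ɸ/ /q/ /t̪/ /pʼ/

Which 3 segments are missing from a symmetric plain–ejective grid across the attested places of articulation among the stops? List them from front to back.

/p/, /kʼ/, /qʼ/

bilabial: plain —, ejective /pʼ/.
dental: plain /t̪/, ejective /t̪ʼ/.
velar: plain /k/, ejective —.
uvular: plain /q/, ejective —.
Gaps, from front to back: bilabial lacks plain (/p/); velar lacks ejective (/kʼ/); uvular lacks ejective (/qʼ/).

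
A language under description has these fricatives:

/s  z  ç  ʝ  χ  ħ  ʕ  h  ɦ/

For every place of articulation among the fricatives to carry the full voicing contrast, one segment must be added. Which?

alveolar: voiceless /s/, voiced /z/.
palatal: voiceless /ç/, voiced /ʝ/.
uvular: voiceless /χ/, voiced —.
pharyngeal: voiceless /ħ/, voiced /ʕ/.
glottal: voiceless /h/, voiced /ɦ/.
The uvular row has no voiced member, so the gap is the voiced uvular fricative /ʁ/.

/ʁ/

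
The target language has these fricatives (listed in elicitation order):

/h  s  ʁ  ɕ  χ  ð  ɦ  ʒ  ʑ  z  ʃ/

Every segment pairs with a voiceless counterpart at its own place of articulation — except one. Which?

/ð/

Alveolar: /s/ ~ /z/
Postalveolar: /ʃ/ ~ /ʒ/
Alveolo-palatal: /ɕ/ ~ /ʑ/
Uvular: /χ/ ~ /ʁ/
Glottal: /h/ ~ /ɦ/
Dental: only /ð/ (voiced); no voiceless partner.
So /ð/ is the unpaired segment.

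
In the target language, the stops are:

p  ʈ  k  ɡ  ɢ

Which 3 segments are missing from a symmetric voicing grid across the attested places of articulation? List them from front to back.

/b/, /ɖ/, /q/

bilabial: voiceless /p/, voiced —.
retroflex: voiceless /ʈ/, voiced —.
velar: voiceless /k/, voiced /ɡ/.
uvular: voiceless —, voiced /ɢ/.
Gaps, from front to back: bilabial lacks voiced (/b/); retroflex lacks voiced (/ɖ/); uvular lacks voiceless (/q/).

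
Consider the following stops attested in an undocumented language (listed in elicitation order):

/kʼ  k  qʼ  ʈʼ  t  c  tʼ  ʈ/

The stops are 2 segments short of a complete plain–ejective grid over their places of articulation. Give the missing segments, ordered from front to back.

/cʼ/, /q/

place of articulation  plain     ejective
alveolar          t         tʼ      
retroflex         ʈ         ʈʼ      
palatal           c         —       
velar             k         kʼ      
uvular            —         qʼ      
Gaps, from front to back: palatal lacks ejective (/cʼ/); uvular lacks plain (/q/).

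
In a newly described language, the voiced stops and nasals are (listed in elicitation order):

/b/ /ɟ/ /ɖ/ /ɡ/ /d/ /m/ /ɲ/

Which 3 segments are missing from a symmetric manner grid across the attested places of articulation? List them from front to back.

place of articulation  oral stop  nasal   
bilabial          b         m       
alveolar          d         —       
retroflex         ɖ         —       
palatal           ɟ         ɲ       
velar             ɡ         —       
Gaps, from front to back: alveolar lacks nasal (/n/); retroflex lacks nasal (/ɳ/); velar lacks nasal (/ŋ/).

/n/, /ɳ/, /ŋ/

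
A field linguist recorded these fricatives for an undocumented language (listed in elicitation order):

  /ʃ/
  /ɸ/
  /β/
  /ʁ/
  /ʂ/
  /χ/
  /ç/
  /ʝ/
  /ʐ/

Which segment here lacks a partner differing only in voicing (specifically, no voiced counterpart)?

/ʃ/

Bilabial: /ɸ/ ~ /β/
Retroflex: /ʂ/ ~ /ʐ/
Palatal: /ç/ ~ /ʝ/
Uvular: /χ/ ~ /ʁ/
Postalveolar: only /ʃ/ (voiceless); no voiced partner.
So /ʃ/ is the unpaired segment.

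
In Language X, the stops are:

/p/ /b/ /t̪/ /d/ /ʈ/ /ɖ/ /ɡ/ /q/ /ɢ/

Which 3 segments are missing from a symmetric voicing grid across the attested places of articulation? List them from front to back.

bilabial: voiceless /p/, voiced /b/.
dental: voiceless /t̪/, voiced —.
alveolar: voiceless —, voiced /d/.
retroflex: voiceless /ʈ/, voiced /ɖ/.
velar: voiceless —, voiced /ɡ/.
uvular: voiceless /q/, voiced /ɢ/.
Gaps, from front to back: dental lacks voiced (/d̪/); alveolar lacks voiceless (/t/); velar lacks voiceless (/k/).

/d̪/, /t/, /k/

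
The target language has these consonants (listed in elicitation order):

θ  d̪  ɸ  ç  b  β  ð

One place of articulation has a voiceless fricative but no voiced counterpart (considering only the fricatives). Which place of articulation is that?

Voiceless: /ɸ/ (bilabial), /θ/ (dental), /ç/ (palatal).
Voiced: /β/ (bilabial), /ð/ (dental).
Every place of articulation has a voiced member except palatal, where /ʝ/ would be expected.

palatal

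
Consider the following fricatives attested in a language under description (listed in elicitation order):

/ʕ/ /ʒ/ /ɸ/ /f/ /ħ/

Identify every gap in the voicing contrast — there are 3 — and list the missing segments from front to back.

place of articulation  voiceless  voiced  
bilabial          ɸ         —       
labiodental       f         —       
postalveolar      —         ʒ       
pharyngeal        ħ         ʕ       
Gaps, from front to back: bilabial lacks voiced (/β/); labiodental lacks voiced (/v/); postalveolar lacks voiceless (/ʃ/).

/β/, /v/, /ʃ/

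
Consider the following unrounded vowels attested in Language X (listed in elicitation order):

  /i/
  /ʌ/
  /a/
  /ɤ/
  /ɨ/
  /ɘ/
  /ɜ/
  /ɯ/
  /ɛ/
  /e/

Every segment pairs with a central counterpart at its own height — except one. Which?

/a/

High: /i/ ~ /ɨ/ ~ /ɯ/
High-mid: /e/ ~ /ɘ/ ~ /ɤ/
Low-mid: /ɛ/ ~ /ɜ/ ~ /ʌ/
Low: only /a/ (front); no central partner.
So /a/ is the unpaired segment.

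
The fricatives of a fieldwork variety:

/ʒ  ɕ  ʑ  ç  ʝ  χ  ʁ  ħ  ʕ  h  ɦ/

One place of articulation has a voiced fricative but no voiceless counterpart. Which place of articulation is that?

postalveolar: voiceless —, voiced /ʒ/.
alveolo-palatal: voiceless /ɕ/, voiced /ʑ/.
palatal: voiceless /ç/, voiced /ʝ/.
uvular: voiceless /χ/, voiced /ʁ/.
pharyngeal: voiceless /ħ/, voiced /ʕ/.
glottal: voiceless /h/, voiced /ɦ/.
Every place of articulation has a voiceless member except postalveolar, where /ʃ/ would be expected.

postalveolar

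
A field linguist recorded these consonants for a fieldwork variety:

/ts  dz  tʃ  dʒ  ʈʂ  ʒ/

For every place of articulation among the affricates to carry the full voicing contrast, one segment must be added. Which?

/ɖʐ/

alveolar: voiceless /ts/, voiced /dz/.
postalveolar: voiceless /tʃ/, voiced /dʒ/.
retroflex: voiceless /ʈʂ/, voiced —.
The retroflex row has no voiced member, so the gap is the voiced retroflex affricate /ɖʐ/.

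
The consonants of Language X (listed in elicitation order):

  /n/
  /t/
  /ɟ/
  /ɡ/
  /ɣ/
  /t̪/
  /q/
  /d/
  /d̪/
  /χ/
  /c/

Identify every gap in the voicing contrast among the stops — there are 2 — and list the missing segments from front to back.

/k/, /ɢ/

Voiceless: /t̪/ (dental), /t/ (alveolar), /c/ (palatal), /q/ (uvular).
Voiced: /d̪/ (dental), /d/ (alveolar), /ɟ/ (palatal), /ɡ/ (velar).
Gaps, from front to back: velar lacks voiceless (/k/); uvular lacks voiced (/ɢ/).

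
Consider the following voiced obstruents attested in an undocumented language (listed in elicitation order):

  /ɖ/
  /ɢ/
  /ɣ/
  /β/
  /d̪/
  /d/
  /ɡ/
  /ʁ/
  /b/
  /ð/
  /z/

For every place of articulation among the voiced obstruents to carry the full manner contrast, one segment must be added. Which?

/ʐ/

Stop: /b/ (bilabial), /d̪/ (dental), /d/ (alveolar), /ɖ/ (retroflex), /ɡ/ (velar), /ɢ/ (uvular).
Fricative: /β/ (bilabial), /ð/ (dental), /z/ (alveolar), /ɣ/ (velar), /ʁ/ (uvular).
The retroflex row has no fricative member, so the gap is the retroflex fricative /ʐ/.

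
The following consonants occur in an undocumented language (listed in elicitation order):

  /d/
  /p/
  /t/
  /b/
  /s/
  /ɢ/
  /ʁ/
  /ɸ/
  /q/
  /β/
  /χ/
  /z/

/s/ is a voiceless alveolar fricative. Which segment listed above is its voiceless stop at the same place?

The voiceless stop at the same place is a voiceless alveolar stop — in this inventory, /t/.

/t/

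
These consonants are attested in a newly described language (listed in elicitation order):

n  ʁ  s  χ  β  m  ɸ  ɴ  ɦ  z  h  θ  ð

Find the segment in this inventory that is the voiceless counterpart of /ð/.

/ð/ is a voiced dental fricative.
The voiceless counterpart is a voiceless dental fricative — in this inventory, /θ/.

/θ/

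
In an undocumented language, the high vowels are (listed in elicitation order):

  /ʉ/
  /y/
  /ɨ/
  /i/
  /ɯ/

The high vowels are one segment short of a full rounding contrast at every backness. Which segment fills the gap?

/u/

Unrounded: /i/ (front), /ɨ/ (central), /ɯ/ (back).
Rounded: /y/ (front), /ʉ/ (central).
The back row has no rounded member, so the gap is the back rounded vowel /u/.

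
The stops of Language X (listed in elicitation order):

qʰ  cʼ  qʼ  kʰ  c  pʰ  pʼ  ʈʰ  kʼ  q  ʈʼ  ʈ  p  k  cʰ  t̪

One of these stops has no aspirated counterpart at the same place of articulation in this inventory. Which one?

/t̪/

Bilabial: /p/ ~ /pʰ/ ~ /pʼ/
Retroflex: /ʈ/ ~ /ʈʰ/ ~ /ʈʼ/
Palatal: /c/ ~ /cʰ/ ~ /cʼ/
Velar: /k/ ~ /kʰ/ ~ /kʼ/
Uvular: /q/ ~ /qʰ/ ~ /qʼ/
Dental: only /t̪/ (plain); no aspirated partner.
So /t̪/ is the unpaired segment.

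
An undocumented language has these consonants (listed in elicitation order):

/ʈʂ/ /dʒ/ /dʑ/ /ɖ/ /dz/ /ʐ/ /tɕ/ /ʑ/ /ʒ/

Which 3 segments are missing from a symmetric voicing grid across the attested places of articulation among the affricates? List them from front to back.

alveolar: voiceless —, voiced /dz/.
postalveolar: voiceless —, voiced /dʒ/.
retroflex: voiceless /ʈʂ/, voiced —.
alveolo-palatal: voiceless /tɕ/, voiced /dʑ/.
Gaps, from front to back: alveolar lacks voiceless (/ts/); postalveolar lacks voiceless (/tʃ/); retroflex lacks voiced (/ɖʐ/).

/ts/, /tʃ/, /ɖʐ/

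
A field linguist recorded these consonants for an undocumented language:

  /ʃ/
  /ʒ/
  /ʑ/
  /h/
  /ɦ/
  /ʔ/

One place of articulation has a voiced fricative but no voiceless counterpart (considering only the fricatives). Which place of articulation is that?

place of articulation  voiceless  voiced  
postalveolar      ʃ         ʒ       
alveolo-palatal   —         ʑ       
glottal           h         ɦ       
Every place of articulation has a voiceless member except alveolo-palatal, where /ɕ/ would be expected.

alveolo-palatal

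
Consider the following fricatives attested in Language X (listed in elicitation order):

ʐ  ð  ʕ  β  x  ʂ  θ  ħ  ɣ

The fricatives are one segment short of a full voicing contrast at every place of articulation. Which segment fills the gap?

Voiceless: /θ/ (dental), /ʂ/ (retroflex), /x/ (velar), /ħ/ (pharyngeal).
Voiced: /β/ (bilabial), /ð/ (dental), /ʐ/ (retroflex), /ɣ/ (velar), /ʕ/ (pharyngeal).
The bilabial row has no voiceless member, so the gap is the voiceless bilabial fricative /ɸ/.

/ɸ/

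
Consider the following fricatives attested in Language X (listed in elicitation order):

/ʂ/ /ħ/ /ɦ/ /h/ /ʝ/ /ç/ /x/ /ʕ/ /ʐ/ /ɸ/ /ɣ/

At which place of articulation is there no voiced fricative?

bilabial

Voiceless: /ɸ/ (bilabial), /ʂ/ (retroflex), /ç/ (palatal), /x/ (velar), /ħ/ (pharyngeal), /h/ (glottal).
Voiced: /ʐ/ (retroflex), /ʝ/ (palatal), /ɣ/ (velar), /ʕ/ (pharyngeal), /ɦ/ (glottal).
Every place of articulation has a voiced member except bilabial, where /β/ would be expected.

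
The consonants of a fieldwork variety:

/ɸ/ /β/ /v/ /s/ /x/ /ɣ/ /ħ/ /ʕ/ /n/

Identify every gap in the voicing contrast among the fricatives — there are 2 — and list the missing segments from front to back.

Voiceless: /ɸ/ (bilabial), /s/ (alveolar), /x/ (velar), /ħ/ (pharyngeal).
Voiced: /β/ (bilabial), /v/ (labiodental), /ɣ/ (velar), /ʕ/ (pharyngeal).
Gaps, from front to back: labiodental lacks voiceless (/f/); alveolar lacks voiced (/z/).

/f/, /z/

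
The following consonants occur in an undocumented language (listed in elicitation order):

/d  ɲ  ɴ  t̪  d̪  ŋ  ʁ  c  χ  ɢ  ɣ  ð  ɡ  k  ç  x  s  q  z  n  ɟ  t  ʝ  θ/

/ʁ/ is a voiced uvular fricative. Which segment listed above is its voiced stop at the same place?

/ɢ/

The voiced stop at the same place is a voiced uvular stop — in this inventory, /ɢ/.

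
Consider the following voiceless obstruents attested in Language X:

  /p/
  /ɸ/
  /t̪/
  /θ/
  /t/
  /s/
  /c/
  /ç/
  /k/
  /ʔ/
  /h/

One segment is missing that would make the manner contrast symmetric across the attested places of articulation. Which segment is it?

/x/

place of articulation  stop      fricative
bilabial          p         ɸ       
dental            t̪        θ       
alveolar          t         s       
palatal           c         ç       
velar             k         —       
glottal           ʔ         h       
The velar row has no fricative member, so the gap is the velar fricative /x/.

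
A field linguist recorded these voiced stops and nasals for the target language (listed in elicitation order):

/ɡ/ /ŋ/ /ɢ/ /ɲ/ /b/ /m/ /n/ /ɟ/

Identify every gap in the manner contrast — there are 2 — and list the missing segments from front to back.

Oral stop: /b/ (bilabial), /ɟ/ (palatal), /ɡ/ (velar), /ɢ/ (uvular).
Nasal: /m/ (bilabial), /n/ (alveolar), /ɲ/ (palatal), /ŋ/ (velar).
Gaps, from front to back: alveolar lacks oral stop (/d/); uvular lacks nasal (/ɴ/).

/d/, /ɴ/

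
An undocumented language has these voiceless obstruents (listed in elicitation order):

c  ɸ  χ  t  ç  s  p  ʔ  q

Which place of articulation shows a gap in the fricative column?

glottal

Stop: /p/ (bilabial), /t/ (alveolar), /c/ (palatal), /q/ (uvular), /ʔ/ (glottal).
Fricative: /ɸ/ (bilabial), /s/ (alveolar), /ç/ (palatal), /χ/ (uvular).
Every place of articulation has a fricative member except glottal, where /h/ would be expected.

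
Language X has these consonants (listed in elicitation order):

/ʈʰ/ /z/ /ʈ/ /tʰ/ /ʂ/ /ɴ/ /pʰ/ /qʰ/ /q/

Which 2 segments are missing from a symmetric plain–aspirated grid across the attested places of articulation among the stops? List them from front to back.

bilabial: plain —, aspirated /pʰ/.
alveolar: plain —, aspirated /tʰ/.
retroflex: plain /ʈ/, aspirated /ʈʰ/.
uvular: plain /q/, aspirated /qʰ/.
Gaps, from front to back: bilabial lacks plain (/p/); alveolar lacks plain (/t/).

/p/, /t/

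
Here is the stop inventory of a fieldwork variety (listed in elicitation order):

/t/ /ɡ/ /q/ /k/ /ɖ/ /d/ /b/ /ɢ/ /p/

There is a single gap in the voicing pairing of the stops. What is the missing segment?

place of articulation  voiceless  voiced  
bilabial          p         b       
alveolar          t         d       
retroflex         —         ɖ       
velar             k         ɡ       
uvular            q         ɢ       
The retroflex row has no voiceless member, so the gap is the voiceless retroflex stop /ʈ/.

/ʈ/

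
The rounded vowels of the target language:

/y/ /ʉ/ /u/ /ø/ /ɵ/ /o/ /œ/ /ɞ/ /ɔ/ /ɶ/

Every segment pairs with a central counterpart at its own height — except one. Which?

/ɶ/

High: /y/ ~ /ʉ/ ~ /u/
High-mid: /ø/ ~ /ɵ/ ~ /o/
Low-mid: /œ/ ~ /ɞ/ ~ /ɔ/
Low: only /ɶ/ (front); no central partner.
So /ɶ/ is the unpaired segment.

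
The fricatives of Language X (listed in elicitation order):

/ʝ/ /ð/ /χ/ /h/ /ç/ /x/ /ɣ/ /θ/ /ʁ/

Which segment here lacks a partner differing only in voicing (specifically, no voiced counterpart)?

Dental: /θ/ ~ /ð/
Palatal: /ç/ ~ /ʝ/
Velar: /x/ ~ /ɣ/
Uvular: /χ/ ~ /ʁ/
Glottal: only /h/ (voiceless); no voiced partner.
So /h/ is the unpaired segment.

/h/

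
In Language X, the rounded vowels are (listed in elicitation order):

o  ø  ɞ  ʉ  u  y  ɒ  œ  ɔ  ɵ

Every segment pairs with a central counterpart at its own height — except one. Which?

High: /y/ ~ /ʉ/ ~ /u/
High-mid: /ø/ ~ /ɵ/ ~ /o/
Low-mid: /œ/ ~ /ɞ/ ~ /ɔ/
Low: only /ɒ/ (back); no central partner.
So /ɒ/ is the unpaired segment.

/ɒ/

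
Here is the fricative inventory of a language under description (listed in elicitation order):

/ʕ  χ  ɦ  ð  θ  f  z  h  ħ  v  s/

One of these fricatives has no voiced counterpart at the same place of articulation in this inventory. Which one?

Labiodental: /f/ ~ /v/
Dental: /θ/ ~ /ð/
Alveolar: /s/ ~ /z/
Pharyngeal: /ħ/ ~ /ʕ/
Glottal: /h/ ~ /ɦ/
Uvular: only /χ/ (voiceless); no voiced partner.
So /χ/ is the unpaired segment.

/χ/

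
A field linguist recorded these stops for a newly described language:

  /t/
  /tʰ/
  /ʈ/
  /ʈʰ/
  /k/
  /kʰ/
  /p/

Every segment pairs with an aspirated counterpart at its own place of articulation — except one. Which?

Alveolar: /t/ ~ /tʰ/
Retroflex: /ʈ/ ~ /ʈʰ/
Velar: /k/ ~ /kʰ/
Bilabial: only /p/ (plain); no aspirated partner.
So /p/ is the unpaired segment.

/p/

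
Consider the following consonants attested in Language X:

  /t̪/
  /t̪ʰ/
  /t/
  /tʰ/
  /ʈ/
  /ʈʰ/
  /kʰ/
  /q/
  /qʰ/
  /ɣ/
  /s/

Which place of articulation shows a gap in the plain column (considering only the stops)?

velar

place of articulation  plain     aspirated
dental            t̪        t̪ʰ     
alveolar          t         tʰ      
retroflex         ʈ         ʈʰ      
velar             —         kʰ      
uvular            q         qʰ      
Every place of articulation has a plain member except velar, where /k/ would be expected.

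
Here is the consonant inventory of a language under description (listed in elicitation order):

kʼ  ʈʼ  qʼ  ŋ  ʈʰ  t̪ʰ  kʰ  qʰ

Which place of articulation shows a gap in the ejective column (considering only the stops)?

Aspirated: /t̪ʰ/ (dental), /ʈʰ/ (retroflex), /kʰ/ (velar), /qʰ/ (uvular).
Ejective: /ʈʼ/ (retroflex), /kʼ/ (velar), /qʼ/ (uvular).
Every place of articulation has an ejective member except dental, where /t̪ʼ/ would be expected.

dental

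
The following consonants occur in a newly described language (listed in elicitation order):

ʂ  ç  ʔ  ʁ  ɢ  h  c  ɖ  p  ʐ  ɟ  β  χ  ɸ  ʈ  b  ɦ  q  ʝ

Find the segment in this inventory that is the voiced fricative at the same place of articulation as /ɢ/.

/ʁ/

/ɢ/ is a voiced uvular stop.
The voiced fricative at the same place is a voiced uvular fricative — in this inventory, /ʁ/.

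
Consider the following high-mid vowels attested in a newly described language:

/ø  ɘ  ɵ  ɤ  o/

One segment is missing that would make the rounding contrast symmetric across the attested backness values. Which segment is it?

/e/

backness          unrounded  rounded 
front             —         ø       
central           ɘ         ɵ       
back              ɤ         o       
The front row has no unrounded member, so the gap is the front unrounded vowel /e/.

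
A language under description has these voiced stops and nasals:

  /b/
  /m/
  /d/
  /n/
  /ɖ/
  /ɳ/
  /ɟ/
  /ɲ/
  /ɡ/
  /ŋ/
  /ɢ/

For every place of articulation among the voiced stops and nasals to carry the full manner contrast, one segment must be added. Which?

Oral stop: /b/ (bilabial), /d/ (alveolar), /ɖ/ (retroflex), /ɟ/ (palatal), /ɡ/ (velar), /ɢ/ (uvular).
Nasal: /m/ (bilabial), /n/ (alveolar), /ɳ/ (retroflex), /ɲ/ (palatal), /ŋ/ (velar).
The uvular row has no nasal member, so the gap is the uvular nasal /ɴ/.

/ɴ/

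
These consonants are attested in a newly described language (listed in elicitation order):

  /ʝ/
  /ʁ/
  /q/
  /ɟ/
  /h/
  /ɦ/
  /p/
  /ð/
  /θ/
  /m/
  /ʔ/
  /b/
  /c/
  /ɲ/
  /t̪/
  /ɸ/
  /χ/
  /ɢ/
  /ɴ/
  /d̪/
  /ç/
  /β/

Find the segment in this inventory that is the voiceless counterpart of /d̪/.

/t̪/

/d̪/ is a voiced dental stop.
The voiceless counterpart is a voiceless dental stop — in this inventory, /t̪/.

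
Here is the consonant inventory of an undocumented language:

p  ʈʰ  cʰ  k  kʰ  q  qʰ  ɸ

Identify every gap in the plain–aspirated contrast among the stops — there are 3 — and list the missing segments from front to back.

/pʰ/, /ʈ/, /c/

Plain: /p/ (bilabial), /k/ (velar), /q/ (uvular).
Aspirated: /ʈʰ/ (retroflex), /cʰ/ (palatal), /kʰ/ (velar), /qʰ/ (uvular).
Gaps, from front to back: bilabial lacks aspirated (/pʰ/); retroflex lacks plain (/ʈ/); palatal lacks plain (/c/).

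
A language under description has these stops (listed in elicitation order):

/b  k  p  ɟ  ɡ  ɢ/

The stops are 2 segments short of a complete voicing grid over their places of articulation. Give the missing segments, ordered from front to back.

/c/, /q/

place of articulation  voiceless  voiced  
bilabial          p         b       
palatal           —         ɟ       
velar             k         ɡ       
uvular            —         ɢ       
Gaps, from front to back: palatal lacks voiceless (/c/); uvular lacks voiceless (/q/).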